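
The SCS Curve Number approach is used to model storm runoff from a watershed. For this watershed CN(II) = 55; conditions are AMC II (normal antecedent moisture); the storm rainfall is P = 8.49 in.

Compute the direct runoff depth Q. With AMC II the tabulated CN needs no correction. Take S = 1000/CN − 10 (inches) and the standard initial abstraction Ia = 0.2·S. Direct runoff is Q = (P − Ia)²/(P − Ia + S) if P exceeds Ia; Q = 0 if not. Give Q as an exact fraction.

Q = 18945507/6064300 in ≈ 3.124 in

Average conditions: CN = 55 (no AMC adjustment).
S = 1000/55 − 10 = 90/11 in ≈ 8.182 in
Initial abstraction Ia = S/5 = (90/11)/5 = 18/11 ≈ 1.636 in
Since P=8.490 > Ia=1.636: effective rainfall P−Ia = 7539/1100 in
Q = (7539/1100)²/((7539/1100) + 90/11) = (56836521/1210000)/(16539/1100) = 18945507/6064300 in ≈ 3.124 in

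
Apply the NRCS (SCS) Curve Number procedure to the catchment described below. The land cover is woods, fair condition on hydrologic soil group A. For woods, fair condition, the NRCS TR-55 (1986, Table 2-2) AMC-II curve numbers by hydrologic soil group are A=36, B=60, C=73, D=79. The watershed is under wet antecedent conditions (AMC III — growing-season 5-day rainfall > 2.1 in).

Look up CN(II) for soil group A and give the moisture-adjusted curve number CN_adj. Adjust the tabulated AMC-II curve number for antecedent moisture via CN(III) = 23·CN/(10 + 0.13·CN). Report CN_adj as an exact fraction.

NRCS table: woods, fair condition, soil group A → CN(II) = 36
Adjust CN=36 to AMC III: 23·36/(10 + 0.13·36) → 828 ÷ (367/25) = 20700/367 ≈ 56.403

CN_adj = 20700/367 ≈ 56.403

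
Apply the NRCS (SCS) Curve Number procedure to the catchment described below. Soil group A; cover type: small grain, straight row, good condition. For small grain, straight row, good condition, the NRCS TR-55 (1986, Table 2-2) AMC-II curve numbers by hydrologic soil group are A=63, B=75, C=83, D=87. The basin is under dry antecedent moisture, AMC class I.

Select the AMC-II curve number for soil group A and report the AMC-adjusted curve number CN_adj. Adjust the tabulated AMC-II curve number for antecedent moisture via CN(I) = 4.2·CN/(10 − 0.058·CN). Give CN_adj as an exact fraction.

NRCS table: small grain, straight row, good condition, soil group A → CN(II) = 63
Dry (AMC I): CN(I) = 4.2·63/(10 − 0.058·63) = (1323/5)/(3173/500) = 132300/3173 ≈ 41.696

CN_adj = 132300/3173 ≈ 41.696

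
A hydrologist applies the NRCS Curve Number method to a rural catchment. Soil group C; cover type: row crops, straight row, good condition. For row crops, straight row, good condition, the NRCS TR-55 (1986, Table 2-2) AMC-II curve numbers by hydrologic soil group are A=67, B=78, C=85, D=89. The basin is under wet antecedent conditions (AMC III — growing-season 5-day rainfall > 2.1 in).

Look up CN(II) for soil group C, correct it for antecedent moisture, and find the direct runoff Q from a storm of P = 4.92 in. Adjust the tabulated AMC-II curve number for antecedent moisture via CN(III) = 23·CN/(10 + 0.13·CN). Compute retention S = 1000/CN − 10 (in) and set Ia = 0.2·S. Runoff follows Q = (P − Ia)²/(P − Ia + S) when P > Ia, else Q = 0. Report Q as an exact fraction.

NRCS table: row crops, straight row, good condition, soil group C → CN(II) = 85
Adjust CN=85 to AMC III: 23·85/(10 + 0.13·85) → 1955 ÷ (421/20) = 39100/421 ≈ 92.874
S = 1000/(39100/421) − 10 = 300/391 in ≈ 0.767 in
Ia = 0.2·(300/391) = 60/391 in ≈ 0.153 in
Excess rainfall: 4.920 − 0.153 = 4.767 in; P > Ia so Q > 0
Q = (46593/9775)²/((46593/9775) + 300/391) = (2170907649/95550625)/(54093/9775) = 723635883/176253025 in ≈ 4.106 in

Q = 723635883/176253025 in ≈ 4.106 in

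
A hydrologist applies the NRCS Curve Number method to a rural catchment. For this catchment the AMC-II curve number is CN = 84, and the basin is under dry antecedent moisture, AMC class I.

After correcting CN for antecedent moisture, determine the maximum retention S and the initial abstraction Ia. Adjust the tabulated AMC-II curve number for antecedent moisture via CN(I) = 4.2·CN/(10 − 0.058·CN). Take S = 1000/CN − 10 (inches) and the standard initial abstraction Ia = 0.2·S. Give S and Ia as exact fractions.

S = 2000/441 in ≈ 4.535 in; Ia = 400/441 in ≈ 0.907 in

Dry (AMC I): CN(I) = 4.2·84/(10 − 0.058·84) = (1764/5)/(641/125) = 44100/641 ≈ 68.799
Retention S: 1000/CN − 10 with CN=68.799 → S = 2000/441 ≈ 4.535 in
Ia = 0.2S: 0.2·4.535 = 0.907 in (exactly 400/441)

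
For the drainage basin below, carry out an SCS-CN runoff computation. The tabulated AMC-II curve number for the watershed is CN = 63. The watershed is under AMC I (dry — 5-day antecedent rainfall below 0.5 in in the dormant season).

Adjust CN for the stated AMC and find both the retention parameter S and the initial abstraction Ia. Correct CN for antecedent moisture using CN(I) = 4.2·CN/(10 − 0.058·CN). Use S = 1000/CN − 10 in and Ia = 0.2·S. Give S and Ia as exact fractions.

Adjust CN=63 to AMC I: 4.2·63/(10 − 0.058·63) → (1323/5) ÷ (3173/500) = 132300/3173 ≈ 41.696
Max retention: S = 1000/(132300/3173) − 10 = 18500/1323 in (≈ 13.983 in)
Ia = 0.2·(18500/1323) = 3700/1323 in ≈ 2.797 in

S = 18500/1323 in ≈ 13.983 in; Ia = 3700/1323 in ≈ 2.797 in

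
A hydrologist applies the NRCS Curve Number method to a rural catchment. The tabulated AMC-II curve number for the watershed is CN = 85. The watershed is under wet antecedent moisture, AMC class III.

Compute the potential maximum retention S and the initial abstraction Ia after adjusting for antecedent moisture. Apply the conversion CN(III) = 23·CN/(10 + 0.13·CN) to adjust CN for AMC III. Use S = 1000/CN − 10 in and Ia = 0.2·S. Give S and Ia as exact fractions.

S = 300/391 in ≈ 0.767 in; Ia = 60/391 in ≈ 0.153 in

CN(III) from CN(II)=85: (23·85)/(10 + 0.13·85) = 39100/421 ≈ 92.874
Max retention: S = 1000/(39100/421) − 10 = 300/391 in (≈ 0.767 in)
Initial abstraction Ia = S/5 = (300/391)/5 = 60/391 ≈ 0.153 in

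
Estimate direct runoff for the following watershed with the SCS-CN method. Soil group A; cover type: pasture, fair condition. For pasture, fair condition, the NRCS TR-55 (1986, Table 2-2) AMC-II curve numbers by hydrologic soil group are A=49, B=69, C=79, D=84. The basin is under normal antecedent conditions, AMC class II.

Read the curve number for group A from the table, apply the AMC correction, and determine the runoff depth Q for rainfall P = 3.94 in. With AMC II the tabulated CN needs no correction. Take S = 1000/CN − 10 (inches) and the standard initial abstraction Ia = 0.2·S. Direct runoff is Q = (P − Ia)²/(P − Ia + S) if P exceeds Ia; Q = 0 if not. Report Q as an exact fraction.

NRCS table: pasture, fair condition, soil group A → CN(II) = 49
AMC II — tabulated CN = 49 applies directly.
Max retention: S = 1000/49 − 10 = 510/49 in (≈ 10.408 in)
Initial abstraction Ia = S/5 = (510/49)/5 = 102/49 ≈ 2.082 in
Excess rainfall: 3.940 − 2.082 = 1.858 in; P > Ia so Q > 0
Q: (4553/2450)² ÷ (30053/2450) = 20729809/73629850 in (≈ 0.282 in)

Q = 20729809/73629850 in ≈ 0.282 in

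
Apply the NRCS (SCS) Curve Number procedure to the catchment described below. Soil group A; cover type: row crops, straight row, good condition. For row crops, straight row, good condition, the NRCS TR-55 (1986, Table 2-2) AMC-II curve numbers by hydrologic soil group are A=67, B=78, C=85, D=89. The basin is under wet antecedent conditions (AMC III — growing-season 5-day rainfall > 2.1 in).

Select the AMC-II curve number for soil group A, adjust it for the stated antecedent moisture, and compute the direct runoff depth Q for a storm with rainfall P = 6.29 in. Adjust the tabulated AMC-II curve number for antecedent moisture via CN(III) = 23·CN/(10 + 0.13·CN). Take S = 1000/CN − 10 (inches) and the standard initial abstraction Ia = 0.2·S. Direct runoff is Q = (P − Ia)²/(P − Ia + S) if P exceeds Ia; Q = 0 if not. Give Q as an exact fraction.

NRCS table: row crops, straight row, good condition, soil group A → CN(II) = 67
Adjust CN=67 to AMC III: 23·67/(10 + 0.13·67) → 1541 ÷ (1871/100) = 154100/1871 ≈ 82.362
Retention S: 1000/CN − 10 with CN=82.362 → S = 3300/1541 ≈ 2.141 in
Ia = 0.2·(3300/1541) = 660/1541 in ≈ 0.428 in
Excess rainfall: 6.290 − 0.428 = 5.862 in; P > Ia so Q > 0
Q: (903289/154100)² ÷ (1233289/154100) = 815931017521/190049834900 in (≈ 4.293 in)

Q = 815931017521/190049834900 in ≈ 4.293 in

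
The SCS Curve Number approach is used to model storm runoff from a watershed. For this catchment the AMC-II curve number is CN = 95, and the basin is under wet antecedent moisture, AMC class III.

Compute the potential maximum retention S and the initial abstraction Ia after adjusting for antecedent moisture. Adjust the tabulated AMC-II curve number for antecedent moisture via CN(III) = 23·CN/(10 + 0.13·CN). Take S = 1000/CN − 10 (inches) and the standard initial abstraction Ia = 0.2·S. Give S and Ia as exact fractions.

Wet (AMC III): CN(III) = 23·95/(10 + 0.13·95) = 2185/(447/20) = 43700/447 ≈ 97.763
Max retention: S = 1000/(43700/447) − 10 = 100/437 in (≈ 0.229 in)
Initial abstraction Ia = S/5 = (100/437)/5 = 20/437 ≈ 0.046 in

S = 100/437 in ≈ 0.229 in; Ia = 20/437 in ≈ 0.046 in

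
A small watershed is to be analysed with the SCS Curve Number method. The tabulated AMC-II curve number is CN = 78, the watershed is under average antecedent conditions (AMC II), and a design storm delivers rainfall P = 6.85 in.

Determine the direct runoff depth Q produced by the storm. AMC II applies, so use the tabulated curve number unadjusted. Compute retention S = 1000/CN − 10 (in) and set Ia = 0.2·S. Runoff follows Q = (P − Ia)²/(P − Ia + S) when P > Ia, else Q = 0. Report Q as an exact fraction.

Q = 24039409/5540340 in ≈ 4.339 in

Average conditions: CN = 78 (no AMC adjustment).
S = 1000/78 − 10 = 110/39 in ≈ 2.821 in
Ia = 0.2S: 0.2·2.821 = 0.564 in (exactly 22/39)
Since P=6.850 > Ia=0.564: effective rainfall P−Ia = 4903/780 in
Q: (4903/780)² ÷ (7103/780) = 24039409/5540340 in (≈ 4.339 in)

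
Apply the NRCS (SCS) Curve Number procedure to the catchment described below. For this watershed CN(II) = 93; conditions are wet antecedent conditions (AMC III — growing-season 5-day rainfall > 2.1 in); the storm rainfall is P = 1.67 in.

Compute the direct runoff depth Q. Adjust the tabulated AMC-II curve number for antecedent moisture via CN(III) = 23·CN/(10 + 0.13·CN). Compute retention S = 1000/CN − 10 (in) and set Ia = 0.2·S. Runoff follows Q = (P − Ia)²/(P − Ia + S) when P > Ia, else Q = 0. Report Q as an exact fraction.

Q = 117795163369/88386260700 in ≈ 1.333 in

Adjust CN=93 to AMC III: 23·93/(10 + 0.13·93) → 2139 ÷ (2209/100) = 213900/2209 ≈ 96.831
Max retention: S = 1000/(213900/2209) − 10 = 700/2139 in (≈ 0.327 in)
Ia = 0.2S: 0.2·0.327 = 0.065 in (exactly 140/2139)
Excess rainfall: 1.670 − 0.065 = 1.605 in; P > Ia so Q > 0
Q = (343213/213900)²/((343213/213900) + 700/2139) = (117795163369/45753210000)/(413213/213900) = 117795163369/88386260700 in ≈ 1.333 in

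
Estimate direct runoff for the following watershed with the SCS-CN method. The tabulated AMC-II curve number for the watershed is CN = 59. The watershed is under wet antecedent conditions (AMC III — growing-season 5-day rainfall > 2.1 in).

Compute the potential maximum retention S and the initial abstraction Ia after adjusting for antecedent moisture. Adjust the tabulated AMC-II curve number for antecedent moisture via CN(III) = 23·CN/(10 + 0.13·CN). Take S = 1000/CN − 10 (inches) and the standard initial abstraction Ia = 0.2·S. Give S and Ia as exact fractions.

S = 4100/1357 in ≈ 3.021 in; Ia = 820/1357 in ≈ 0.604 in

Wet (AMC III): CN(III) = 23·59/(10 + 0.13·59) = 1357/(1767/100) = 135700/1767 ≈ 76.797
Max retention: S = 1000/(135700/1767) − 10 = 4100/1357 in (≈ 3.021 in)
Initial abstraction Ia = S/5 = (4100/1357)/5 = 820/1357 ≈ 0.604 in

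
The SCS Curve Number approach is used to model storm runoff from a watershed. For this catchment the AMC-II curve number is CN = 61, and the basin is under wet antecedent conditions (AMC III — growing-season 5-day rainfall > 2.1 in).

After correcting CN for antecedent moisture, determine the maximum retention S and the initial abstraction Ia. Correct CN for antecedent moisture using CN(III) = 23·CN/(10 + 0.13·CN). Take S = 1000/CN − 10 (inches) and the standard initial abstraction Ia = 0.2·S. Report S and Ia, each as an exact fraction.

Wet (AMC III): CN(III) = 23·61/(10 + 0.13·61) = 1403/(1793/100) = 140300/1793 ≈ 78.249
Retention S: 1000/CN − 10 with CN=78.249 → S = 3900/1403 ≈ 2.780 in
Ia = 0.2·(3900/1403) = 780/1403 in ≈ 0.556 in

S = 3900/1403 in ≈ 2.780 in; Ia = 780/1403 in ≈ 0.556 in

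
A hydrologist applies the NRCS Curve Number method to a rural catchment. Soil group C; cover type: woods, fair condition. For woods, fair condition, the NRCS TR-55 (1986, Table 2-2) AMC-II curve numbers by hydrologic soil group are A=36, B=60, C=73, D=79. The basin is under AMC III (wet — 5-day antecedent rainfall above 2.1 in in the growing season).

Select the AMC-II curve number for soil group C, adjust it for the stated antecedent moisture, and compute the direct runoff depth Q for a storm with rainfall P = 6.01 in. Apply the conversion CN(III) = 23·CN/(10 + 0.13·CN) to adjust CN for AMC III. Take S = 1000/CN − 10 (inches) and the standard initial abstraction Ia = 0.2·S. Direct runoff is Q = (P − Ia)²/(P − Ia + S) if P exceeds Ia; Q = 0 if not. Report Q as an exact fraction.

NRCS table: woods, fair condition, soil group C → CN(II) = 73
Adjust CN=73 to AMC III: 23·73/(10 + 0.13·73) → 1679 ÷ (1949/100) = 167900/1949 ≈ 86.147
S = 1000/(167900/1949) − 10 = 2700/1679 in ≈ 1.608 in
Ia = 0.2S: 0.2·1.608 = 0.322 in (exactly 540/1679)
Since P=6.010 > Ia=0.322: effective rainfall P−Ia = 955079/167900 in
Runoff Q = (P−Ia)²/(P−Ia+S) = (5.688)²/(5.688+1.608) = 912175896241/205690764100 ≈ 4.435 in

Q = 912175896241/205690764100 in ≈ 4.435 in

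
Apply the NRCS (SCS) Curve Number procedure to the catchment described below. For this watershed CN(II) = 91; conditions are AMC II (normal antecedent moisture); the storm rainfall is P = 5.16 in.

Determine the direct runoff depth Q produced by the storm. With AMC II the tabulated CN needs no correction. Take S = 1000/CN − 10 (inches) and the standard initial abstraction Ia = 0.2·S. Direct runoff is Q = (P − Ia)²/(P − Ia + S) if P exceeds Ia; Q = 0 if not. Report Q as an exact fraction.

CN(II) = 91; AMC II needs no correction.
S = 1000/91 − 10 = 90/91 in ≈ 0.989 in
Ia = 0.2S: 0.2·0.989 = 0.198 in (exactly 18/91)
Since P=5.160 > Ia=0.198: effective rainfall P−Ia = 11289/2275 in
Runoff Q = (P−Ia)²/(P−Ia+S) = (4.962)²/(4.962+0.989) = 42480507/10267075 ≈ 4.138 in

Q = 42480507/10267075 in ≈ 4.138 in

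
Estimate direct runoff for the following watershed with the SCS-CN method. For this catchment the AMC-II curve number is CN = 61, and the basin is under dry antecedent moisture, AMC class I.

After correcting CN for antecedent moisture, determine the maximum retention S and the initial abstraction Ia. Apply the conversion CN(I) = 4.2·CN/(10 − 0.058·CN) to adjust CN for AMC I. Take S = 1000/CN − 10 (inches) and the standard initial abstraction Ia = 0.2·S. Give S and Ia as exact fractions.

Adjust CN=61 to AMC I: 4.2·61/(10 − 0.058·61) → (1281/5) ÷ (3231/500) = 42700/1077 ≈ 39.647
S = 1000/(42700/1077) − 10 = 6500/427 in ≈ 15.222 in
Ia = 0.2S: 0.2·15.222 = 3.044 in (exactly 1300/427)

S = 6500/427 in ≈ 15.222 in; Ia = 1300/427 in ≈ 3.044 in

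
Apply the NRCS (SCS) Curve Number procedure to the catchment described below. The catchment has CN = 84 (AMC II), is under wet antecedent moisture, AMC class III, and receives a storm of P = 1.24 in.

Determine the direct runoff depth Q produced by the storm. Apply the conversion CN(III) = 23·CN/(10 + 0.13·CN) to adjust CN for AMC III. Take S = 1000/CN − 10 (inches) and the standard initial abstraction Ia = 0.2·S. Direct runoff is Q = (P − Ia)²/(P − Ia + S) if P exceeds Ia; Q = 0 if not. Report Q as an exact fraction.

Adjust CN=84 to AMC III: 23·84/(10 + 0.13·84) → 1932 ÷ (523/25) = 48300/523 ≈ 92.352
Max retention: S = 1000/(48300/523) − 10 = 400/483 in (≈ 0.828 in)
Initial abstraction Ia = S/5 = (400/483)/5 = 80/483 ≈ 0.166 in
P − Ia = 1.240 − 0.166 = 12973/12075 ≈ 1.074 in (> 0, runoff occurs)
Runoff Q = (P−Ia)²/(P−Ia+S) = (1.074)²/(1.074+0.828) = 168298729/277398975 ≈ 0.607 in

Q = 168298729/277398975 in ≈ 0.607 in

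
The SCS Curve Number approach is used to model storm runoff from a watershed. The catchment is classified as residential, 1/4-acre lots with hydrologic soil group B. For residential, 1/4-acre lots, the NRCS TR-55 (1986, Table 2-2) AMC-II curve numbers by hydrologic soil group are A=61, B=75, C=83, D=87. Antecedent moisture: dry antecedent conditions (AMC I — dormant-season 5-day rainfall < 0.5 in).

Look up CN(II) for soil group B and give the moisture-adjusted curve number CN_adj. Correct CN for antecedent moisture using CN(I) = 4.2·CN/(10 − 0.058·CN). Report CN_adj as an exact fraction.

CN_adj = 6300/113 ≈ 55.752

NRCS table: residential, 1/4-acre lots, soil group B → CN(II) = 75
Adjust CN=75 to AMC I: 4.2·75/(10 − 0.058·75) → 315 ÷ (113/20) = 6300/113 ≈ 55.752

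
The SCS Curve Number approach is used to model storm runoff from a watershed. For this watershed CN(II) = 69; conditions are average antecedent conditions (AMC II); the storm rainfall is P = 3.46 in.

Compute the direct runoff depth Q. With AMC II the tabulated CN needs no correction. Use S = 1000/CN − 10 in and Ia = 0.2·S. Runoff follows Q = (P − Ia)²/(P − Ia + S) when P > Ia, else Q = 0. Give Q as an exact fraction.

Q = 78092569/83962650 in ≈ 0.930 in

Average conditions: CN = 69 (no AMC adjustment).
Retention S: 1000/CN − 10 with CN=69.000 → S = 310/69 ≈ 4.493 in
Initial abstraction Ia = S/5 = (310/69)/5 = 62/69 ≈ 0.899 in
Since P=3.460 > Ia=0.899: effective rainfall P−Ia = 8837/3450 in
Q: (8837/3450)² ÷ (24337/3450) = 78092569/83962650 in (≈ 0.930 in)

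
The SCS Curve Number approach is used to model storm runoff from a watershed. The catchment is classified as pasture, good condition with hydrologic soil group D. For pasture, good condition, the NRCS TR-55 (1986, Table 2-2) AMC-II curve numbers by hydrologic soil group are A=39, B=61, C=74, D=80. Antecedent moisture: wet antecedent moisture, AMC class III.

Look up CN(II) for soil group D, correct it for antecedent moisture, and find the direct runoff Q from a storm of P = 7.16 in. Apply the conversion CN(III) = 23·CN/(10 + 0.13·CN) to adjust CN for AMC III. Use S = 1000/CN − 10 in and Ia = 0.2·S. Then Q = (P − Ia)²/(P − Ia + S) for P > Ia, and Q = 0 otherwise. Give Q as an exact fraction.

Q = 15936064/2654775 in ≈ 6.003 in

NRCS table: pasture, good condition, soil group D → CN(II) = 80
Adjust CN=80 to AMC III: 23·80/(10 + 0.13·80) → 1840 ÷ (102/5) = 4600/51 ≈ 90.196
Retention S: 1000/CN − 10 with CN=90.196 → S = 25/23 ≈ 1.087 in
Initial abstraction Ia = S/5 = (25/23)/5 = 5/23 ≈ 0.217 in
Since P=7.160 > Ia=0.217: effective rainfall P−Ia = 3992/575 in
Q: (3992/575)² ÷ (4617/575) = 15936064/2654775 in (≈ 6.003 in)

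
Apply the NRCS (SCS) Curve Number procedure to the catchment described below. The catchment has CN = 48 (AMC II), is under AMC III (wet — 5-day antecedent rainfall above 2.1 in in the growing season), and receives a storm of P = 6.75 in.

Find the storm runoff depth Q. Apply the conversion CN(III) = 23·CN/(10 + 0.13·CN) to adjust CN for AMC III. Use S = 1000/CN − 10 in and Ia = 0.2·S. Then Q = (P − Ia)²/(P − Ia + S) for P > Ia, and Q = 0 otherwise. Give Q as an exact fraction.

Adjust CN=48 to AMC III: 23·48/(10 + 0.13·48) → 1104 ÷ (406/25) = 13800/203 ≈ 67.980
S = 1000/(13800/203) − 10 = 325/69 in ≈ 4.710 in
Ia = 0.2·(325/69) = 65/69 in ≈ 0.942 in
Since P=6.750 > Ia=0.942: effective rainfall P−Ia = 1603/276 in
Q: (1603/276)² ÷ (2903/276) = 2569609/801228 in (≈ 3.207 in)

Q = 2569609/801228 in ≈ 3.207 in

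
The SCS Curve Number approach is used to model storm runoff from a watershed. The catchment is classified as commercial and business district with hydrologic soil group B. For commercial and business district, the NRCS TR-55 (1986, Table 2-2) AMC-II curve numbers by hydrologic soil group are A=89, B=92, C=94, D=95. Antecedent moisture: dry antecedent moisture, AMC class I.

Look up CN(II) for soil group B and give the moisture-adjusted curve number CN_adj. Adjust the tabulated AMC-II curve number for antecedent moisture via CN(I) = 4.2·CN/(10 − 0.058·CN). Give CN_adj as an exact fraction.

CN_adj = 48300/583 ≈ 82.847

NRCS table: commercial and business district, soil group B → CN(II) = 92
Dry (AMC I): CN(I) = 4.2·92/(10 − 0.058·92) = (1932/5)/(583/125) = 48300/583 ≈ 82.847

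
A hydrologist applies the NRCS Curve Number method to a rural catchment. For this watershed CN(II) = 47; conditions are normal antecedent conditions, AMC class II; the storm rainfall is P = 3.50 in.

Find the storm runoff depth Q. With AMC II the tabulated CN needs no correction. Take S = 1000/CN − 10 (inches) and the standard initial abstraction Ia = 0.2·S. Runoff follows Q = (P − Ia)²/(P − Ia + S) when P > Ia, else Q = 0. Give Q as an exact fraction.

Average conditions: CN = 47 (no AMC adjustment).
Retention S: 1000/CN − 10 with CN=47.000 → S = 530/47 ≈ 11.277 in
Initial abstraction Ia = S/5 = (530/47)/5 = 106/47 ≈ 2.255 in
Since P=3.500 > Ia=2.255: effective rainfall P−Ia = 117/94 in
Q = (117/94)²/((117/94) + 530/47) = (13689/8836)/(1177/94) = 13689/110638 in ≈ 0.124 in

Q = 13689/110638 in ≈ 0.124 in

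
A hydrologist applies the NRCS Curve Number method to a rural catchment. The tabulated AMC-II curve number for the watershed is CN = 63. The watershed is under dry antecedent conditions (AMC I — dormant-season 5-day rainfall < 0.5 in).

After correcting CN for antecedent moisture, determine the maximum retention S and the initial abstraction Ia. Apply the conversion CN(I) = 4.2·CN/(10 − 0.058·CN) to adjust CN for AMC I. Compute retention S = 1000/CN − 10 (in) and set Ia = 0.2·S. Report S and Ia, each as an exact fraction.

Dry (AMC I): CN(I) = 4.2·63/(10 − 0.058·63) = (1323/5)/(3173/500) = 132300/3173 ≈ 41.696
S = 1000/(132300/3173) − 10 = 18500/1323 in ≈ 13.983 in
Ia = 0.2S: 0.2·13.983 = 2.797 in (exactly 3700/1323)

S = 18500/1323 in ≈ 13.983 in; Ia = 3700/1323 in ≈ 2.797 in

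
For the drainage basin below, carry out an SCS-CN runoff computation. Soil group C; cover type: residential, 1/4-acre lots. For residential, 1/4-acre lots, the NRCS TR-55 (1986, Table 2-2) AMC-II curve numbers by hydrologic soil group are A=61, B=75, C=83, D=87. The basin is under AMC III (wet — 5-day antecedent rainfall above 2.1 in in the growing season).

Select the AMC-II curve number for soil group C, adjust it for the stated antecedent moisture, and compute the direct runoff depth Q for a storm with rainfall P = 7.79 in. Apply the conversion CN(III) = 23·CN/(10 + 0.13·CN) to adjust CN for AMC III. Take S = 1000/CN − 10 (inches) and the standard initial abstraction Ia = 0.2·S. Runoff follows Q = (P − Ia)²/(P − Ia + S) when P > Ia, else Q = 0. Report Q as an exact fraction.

Q = 2111531578321/309851889900 in ≈ 6.815 in

NRCS table: residential, 1/4-acre lots, soil group C → CN(II) = 83
CN(III) from CN(II)=83: (23·83)/(10 + 0.13·83) = 190900/2079 ≈ 91.823
Retention S: 1000/CN − 10 with CN=91.823 → S = 1700/1909 ≈ 0.891 in
Ia = 0.2S: 0.2·0.891 = 0.178 in (exactly 340/1909)
P − Ia = 7.790 − 0.178 = 1453111/190900 ≈ 7.612 in (> 0, runoff occurs)
Q = (1453111/190900)²/((1453111/190900) + 1700/1909) = (2111531578321/36442810000)/(1623111/190900) = 2111531578321/309851889900 in ≈ 6.815 in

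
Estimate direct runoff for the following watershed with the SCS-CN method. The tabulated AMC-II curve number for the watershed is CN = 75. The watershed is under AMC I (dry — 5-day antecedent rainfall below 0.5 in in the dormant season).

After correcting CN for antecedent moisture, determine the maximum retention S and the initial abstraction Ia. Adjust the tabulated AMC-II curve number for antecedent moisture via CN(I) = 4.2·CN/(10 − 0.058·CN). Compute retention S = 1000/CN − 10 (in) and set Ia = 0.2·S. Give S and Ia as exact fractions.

Dry (AMC I): CN(I) = 4.2·75/(10 − 0.058·75) = 315/(113/20) = 6300/113 ≈ 55.752
Max retention: S = 1000/(6300/113) − 10 = 500/63 in (≈ 7.937 in)
Ia = 0.2S: 0.2·7.937 = 1.587 in (exactly 100/63)

S = 500/63 in ≈ 7.937 in; Ia = 100/63 in ≈ 1.587 in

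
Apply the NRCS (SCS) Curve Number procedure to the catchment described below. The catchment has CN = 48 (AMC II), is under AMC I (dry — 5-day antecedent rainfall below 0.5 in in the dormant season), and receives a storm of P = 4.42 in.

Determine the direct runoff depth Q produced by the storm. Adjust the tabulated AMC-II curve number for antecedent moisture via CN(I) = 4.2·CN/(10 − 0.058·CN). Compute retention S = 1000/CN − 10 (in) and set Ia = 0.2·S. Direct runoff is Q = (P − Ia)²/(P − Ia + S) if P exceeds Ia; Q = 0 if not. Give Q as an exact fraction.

Q = 0 in ≈ 0.000 in

Dry (AMC I): CN(I) = 4.2·48/(10 − 0.058·48) = (1008/5)/(902/125) = 12600/451 ≈ 27.938
Max retention: S = 1000/(12600/451) − 10 = 1625/63 in (≈ 25.794 in)
Ia = 0.2·(1625/63) = 325/63 in ≈ 5.159 in
P = 4.420 ≤ Ia = 5.159 in: entire storm abstracted, Q = 0.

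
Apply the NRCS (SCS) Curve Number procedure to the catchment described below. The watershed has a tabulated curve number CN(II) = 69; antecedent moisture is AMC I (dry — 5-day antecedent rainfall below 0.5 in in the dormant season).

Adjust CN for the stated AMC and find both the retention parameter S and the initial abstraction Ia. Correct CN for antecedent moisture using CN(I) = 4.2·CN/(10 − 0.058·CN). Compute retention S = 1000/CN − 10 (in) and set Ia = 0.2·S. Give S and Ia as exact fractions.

Dry (AMC I): CN(I) = 4.2·69/(10 − 0.058·69) = (1449/5)/(2999/500) = 144900/2999 ≈ 48.316
S = 1000/(144900/2999) − 10 = 15500/1449 in ≈ 10.697 in
Initial abstraction Ia = S/5 = (15500/1449)/5 = 3100/1449 ≈ 2.139 in

S = 15500/1449 in ≈ 10.697 in; Ia = 3100/1449 in ≈ 2.139 in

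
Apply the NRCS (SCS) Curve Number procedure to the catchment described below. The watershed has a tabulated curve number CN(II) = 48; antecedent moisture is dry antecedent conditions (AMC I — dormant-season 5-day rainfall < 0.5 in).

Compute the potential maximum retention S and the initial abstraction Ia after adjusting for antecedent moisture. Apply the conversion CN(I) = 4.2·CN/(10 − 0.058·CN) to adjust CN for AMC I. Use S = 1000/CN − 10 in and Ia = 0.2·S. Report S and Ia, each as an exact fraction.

CN(I) from CN(II)=48: (4.2·48)/(10 − 0.058·48) = 12600/451 ≈ 27.938
S = 1000/(12600/451) − 10 = 1625/63 in ≈ 25.794 in
Ia = 0.2S: 0.2·25.794 = 5.159 in (exactly 325/63)

S = 1625/63 in ≈ 25.794 in; Ia = 325/63 in ≈ 5.159 in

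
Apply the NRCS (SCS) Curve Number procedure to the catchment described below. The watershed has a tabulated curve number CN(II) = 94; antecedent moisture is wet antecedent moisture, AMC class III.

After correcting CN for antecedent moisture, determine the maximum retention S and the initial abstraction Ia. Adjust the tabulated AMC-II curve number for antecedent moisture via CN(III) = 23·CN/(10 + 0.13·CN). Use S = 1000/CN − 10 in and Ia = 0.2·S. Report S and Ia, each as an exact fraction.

S = 300/1081 in ≈ 0.278 in; Ia = 60/1081 in ≈ 0.056 in

Adjust CN=94 to AMC III: 23·94/(10 + 0.13·94) → 2162 ÷ (1111/50) = 108100/1111 ≈ 97.300
Max retention: S = 1000/(108100/1111) − 10 = 300/1081 in (≈ 0.278 in)
Ia = 0.2·(300/1081) = 60/1081 in ≈ 0.056 in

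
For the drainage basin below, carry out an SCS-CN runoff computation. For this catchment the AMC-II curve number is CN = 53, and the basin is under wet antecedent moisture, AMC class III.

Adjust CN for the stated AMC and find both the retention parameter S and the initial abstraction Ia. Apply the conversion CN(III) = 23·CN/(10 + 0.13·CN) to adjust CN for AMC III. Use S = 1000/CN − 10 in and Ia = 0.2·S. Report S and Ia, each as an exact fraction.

CN(III) from CN(II)=53: (23·53)/(10 + 0.13·53) = 121900/1689 ≈ 72.173
Retention S: 1000/CN − 10 with CN=72.173 → S = 4700/1219 ≈ 3.856 in
Initial abstraction Ia = S/5 = (4700/1219)/5 = 940/1219 ≈ 0.771 in

S = 4700/1219 in ≈ 3.856 in; Ia = 940/1219 in ≈ 0.771 in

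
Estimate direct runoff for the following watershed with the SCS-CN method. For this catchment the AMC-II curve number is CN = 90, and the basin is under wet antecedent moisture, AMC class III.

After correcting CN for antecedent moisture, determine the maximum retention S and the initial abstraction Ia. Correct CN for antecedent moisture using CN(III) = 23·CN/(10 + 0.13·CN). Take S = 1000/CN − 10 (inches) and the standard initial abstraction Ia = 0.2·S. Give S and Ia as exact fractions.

Adjust CN=90 to AMC III: 23·90/(10 + 0.13·90) → 2070 ÷ (217/10) = 20700/217 ≈ 95.392
S = 1000/(20700/217) − 10 = 100/207 in ≈ 0.483 in
Ia = 0.2·(100/207) = 20/207 in ≈ 0.097 in

S = 100/207 in ≈ 0.483 in; Ia = 20/207 in ≈ 0.097 in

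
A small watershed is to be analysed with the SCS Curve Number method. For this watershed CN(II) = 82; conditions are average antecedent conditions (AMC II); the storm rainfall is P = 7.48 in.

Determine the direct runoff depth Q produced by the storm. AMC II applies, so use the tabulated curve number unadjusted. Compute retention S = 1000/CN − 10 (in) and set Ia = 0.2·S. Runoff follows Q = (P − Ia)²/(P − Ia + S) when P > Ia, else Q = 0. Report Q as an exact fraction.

Q = 52085089/9703675 in ≈ 5.368 in

CN(II) = 82; AMC II needs no correction.
Max retention: S = 1000/82 − 10 = 90/41 in (≈ 2.195 in)
Ia = 0.2S: 0.2·2.195 = 0.439 in (exactly 18/41)
P − Ia = 7.480 − 0.439 = 7217/1025 ≈ 7.041 in (> 0, runoff occurs)
Q: (7217/1025)² ÷ (9467/1025) = 52085089/9703675 in (≈ 5.368 in)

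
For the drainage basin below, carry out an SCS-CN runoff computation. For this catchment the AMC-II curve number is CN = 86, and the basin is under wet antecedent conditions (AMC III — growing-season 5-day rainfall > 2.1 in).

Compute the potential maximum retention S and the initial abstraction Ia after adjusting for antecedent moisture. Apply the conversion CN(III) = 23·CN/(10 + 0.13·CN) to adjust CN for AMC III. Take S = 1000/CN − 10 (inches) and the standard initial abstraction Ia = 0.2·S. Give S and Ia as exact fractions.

Wet (AMC III): CN(III) = 23·86/(10 + 0.13·86) = 1978/(1059/50) = 98900/1059 ≈ 93.390
S = 1000/(98900/1059) − 10 = 700/989 in ≈ 0.708 in
Ia = 0.2·(700/989) = 140/989 in ≈ 0.142 in

S = 700/989 in ≈ 0.708 in; Ia = 140/989 in ≈ 0.142 in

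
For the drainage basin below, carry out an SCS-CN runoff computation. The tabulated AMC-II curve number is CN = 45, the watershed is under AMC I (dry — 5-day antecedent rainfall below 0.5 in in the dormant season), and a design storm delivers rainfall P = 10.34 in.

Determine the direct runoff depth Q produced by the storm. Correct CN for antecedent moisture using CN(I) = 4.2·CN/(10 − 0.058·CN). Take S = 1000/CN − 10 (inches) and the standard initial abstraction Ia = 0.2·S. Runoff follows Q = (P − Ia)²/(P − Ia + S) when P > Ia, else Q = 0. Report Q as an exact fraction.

Dry (AMC I): CN(I) = 4.2·45/(10 − 0.058·45) = 189/(739/100) = 18900/739 ≈ 25.575
Max retention: S = 1000/(18900/739) − 10 = 5500/189 in (≈ 29.101 in)
Ia = 0.2·(5500/189) = 1100/189 in ≈ 5.820 in
Since P=10.340 > Ia=5.820: effective rainfall P−Ia = 42713/9450 in
Q: (42713/9450)² ÷ (317713/9450) = 165854579/272944350 in (≈ 0.608 in)

Q = 165854579/272944350 in ≈ 0.608 in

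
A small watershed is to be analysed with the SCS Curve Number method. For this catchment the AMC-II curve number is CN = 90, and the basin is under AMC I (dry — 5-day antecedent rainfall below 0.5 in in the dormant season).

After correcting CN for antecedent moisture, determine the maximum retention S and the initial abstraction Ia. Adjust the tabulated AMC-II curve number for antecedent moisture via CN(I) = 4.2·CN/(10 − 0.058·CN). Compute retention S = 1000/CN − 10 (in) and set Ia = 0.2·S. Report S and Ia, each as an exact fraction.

S = 500/189 in ≈ 2.646 in; Ia = 100/189 in ≈ 0.529 in

CN(I) from CN(II)=90: (4.2·90)/(10 − 0.058·90) = 18900/239 ≈ 79.079
Max retention: S = 1000/(18900/239) − 10 = 500/189 in (≈ 2.646 in)
Initial abstraction Ia = S/5 = (500/189)/5 = 100/189 ≈ 0.529 in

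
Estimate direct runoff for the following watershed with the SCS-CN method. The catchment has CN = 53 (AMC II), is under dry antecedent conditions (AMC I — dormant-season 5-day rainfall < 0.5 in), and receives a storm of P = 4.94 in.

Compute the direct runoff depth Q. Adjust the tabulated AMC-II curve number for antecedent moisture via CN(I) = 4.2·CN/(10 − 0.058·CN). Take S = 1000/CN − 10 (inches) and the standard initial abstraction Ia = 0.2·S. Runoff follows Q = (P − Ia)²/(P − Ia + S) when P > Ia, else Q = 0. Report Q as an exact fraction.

Q = 1592887921/67609797150 in ≈ 0.024 in

Adjust CN=53 to AMC I: 4.2·53/(10 − 0.058·53) → (1113/5) ÷ (3463/500) = 111300/3463 ≈ 32.140
Max retention: S = 1000/(111300/3463) − 10 = 23500/1113 in (≈ 21.114 in)
Ia = 0.2S: 0.2·21.114 = 4.223 in (exactly 4700/1113)
Excess rainfall: 4.940 − 4.223 = 0.717 in; P > Ia so Q > 0
Runoff Q = (P−Ia)²/(P−Ia+S) = (0.717)²/(0.717+21.114) = 1592887921/67609797150 ≈ 0.024 in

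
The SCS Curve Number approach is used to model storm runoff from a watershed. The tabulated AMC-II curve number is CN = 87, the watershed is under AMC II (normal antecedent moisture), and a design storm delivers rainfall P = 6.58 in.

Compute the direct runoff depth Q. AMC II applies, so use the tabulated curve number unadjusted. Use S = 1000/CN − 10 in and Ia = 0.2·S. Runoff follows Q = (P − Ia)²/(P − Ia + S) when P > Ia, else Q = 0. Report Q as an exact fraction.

CN(II) = 87; AMC II needs no correction.
Retention S: 1000/CN − 10 with CN=87.000 → S = 130/87 ≈ 1.494 in
Initial abstraction Ia = S/5 = (130/87)/5 = 26/87 ≈ 0.299 in
Since P=6.580 > Ia=0.299: effective rainfall P−Ia = 27323/4350 in
Q = (27323/4350)²/((27323/4350) + 130/87) = (746546329/18922500)/(33823/4350) = 746546329/147130050 in ≈ 5.074 in

Q = 746546329/147130050 in ≈ 5.074 in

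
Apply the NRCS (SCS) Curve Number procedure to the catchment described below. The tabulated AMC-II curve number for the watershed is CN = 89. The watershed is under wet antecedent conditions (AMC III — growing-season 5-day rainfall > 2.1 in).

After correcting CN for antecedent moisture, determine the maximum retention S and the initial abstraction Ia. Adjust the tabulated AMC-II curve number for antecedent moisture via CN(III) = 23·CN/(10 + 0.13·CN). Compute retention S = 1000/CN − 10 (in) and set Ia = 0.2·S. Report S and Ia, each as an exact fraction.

Wet (AMC III): CN(III) = 23·89/(10 + 0.13·89) = 2047/(2157/100) = 204700/2157 ≈ 94.900
Max retention: S = 1000/(204700/2157) − 10 = 1100/2047 in (≈ 0.537 in)
Ia = 0.2S: 0.2·0.537 = 0.107 in (exactly 220/2047)

S = 1100/2047 in ≈ 0.537 in; Ia = 220/2047 in ≈ 0.107 in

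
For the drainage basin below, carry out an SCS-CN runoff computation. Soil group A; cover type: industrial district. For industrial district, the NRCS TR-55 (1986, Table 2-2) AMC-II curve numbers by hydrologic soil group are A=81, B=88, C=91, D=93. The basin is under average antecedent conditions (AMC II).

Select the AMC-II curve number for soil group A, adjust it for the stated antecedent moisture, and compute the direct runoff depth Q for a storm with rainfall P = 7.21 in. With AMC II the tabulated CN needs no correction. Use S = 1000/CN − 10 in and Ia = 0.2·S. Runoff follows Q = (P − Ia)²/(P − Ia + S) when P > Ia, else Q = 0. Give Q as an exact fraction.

Q = 2981269201/596168100 in ≈ 5.001 in

NRCS table: industrial district, soil group A → CN(II) = 81
CN(II) = 81; AMC II needs no correction.
Max retention: S = 1000/81 − 10 = 190/81 in (≈ 2.346 in)
Initial abstraction Ia = S/5 = (190/81)/5 = 38/81 ≈ 0.469 in
Excess rainfall: 7.210 − 0.469 = 6.741 in; P > Ia so Q > 0
Runoff Q = (P−Ia)²/(P−Ia+S) = (6.741)²/(6.741+2.346) = 2981269201/596168100 ≈ 5.001 in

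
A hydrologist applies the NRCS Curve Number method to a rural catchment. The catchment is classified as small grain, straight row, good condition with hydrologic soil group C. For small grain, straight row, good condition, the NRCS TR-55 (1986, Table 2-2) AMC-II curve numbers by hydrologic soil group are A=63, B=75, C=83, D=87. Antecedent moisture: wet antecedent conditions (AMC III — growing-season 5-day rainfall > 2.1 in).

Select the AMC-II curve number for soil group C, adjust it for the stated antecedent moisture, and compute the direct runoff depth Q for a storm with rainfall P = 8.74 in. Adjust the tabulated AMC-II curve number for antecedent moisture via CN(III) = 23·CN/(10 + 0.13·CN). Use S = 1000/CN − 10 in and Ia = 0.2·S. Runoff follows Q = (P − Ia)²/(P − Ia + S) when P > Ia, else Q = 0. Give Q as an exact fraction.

NRCS table: small grain, straight row, good condition, soil group C → CN(II) = 83
Adjust CN=83 to AMC III: 23·83/(10 + 0.13·83) → 1909 ÷ (2079/100) = 190900/2079 ≈ 91.823
S = 1000/(190900/2079) − 10 = 1700/1909 in ≈ 0.891 in
Ia = 0.2·(1700/1909) = 340/1909 in ≈ 0.178 in
P − Ia = 8.740 − 0.178 = 817233/95450 ≈ 8.562 in (> 0, runoff occurs)
Q: (817233/95450)² ÷ (902233/95450) = 667869776289/86118139850 in (≈ 7.755 in)

Q = 667869776289/86118139850 in ≈ 7.755 in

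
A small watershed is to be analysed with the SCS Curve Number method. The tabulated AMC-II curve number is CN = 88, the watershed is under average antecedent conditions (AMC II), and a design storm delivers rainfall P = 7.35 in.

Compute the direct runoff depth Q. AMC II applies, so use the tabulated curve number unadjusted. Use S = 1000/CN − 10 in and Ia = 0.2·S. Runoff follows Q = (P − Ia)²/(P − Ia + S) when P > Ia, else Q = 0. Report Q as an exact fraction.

Average conditions: CN = 88 (no AMC adjustment).
S = 1000/88 − 10 = 15/11 in ≈ 1.364 in
Initial abstraction Ia = S/5 = (15/11)/5 = 3/11 ≈ 0.273 in
P − Ia = 7.350 − 0.273 = 1557/220 ≈ 7.077 in (> 0, runoff occurs)
Q: (1557/220)² ÷ (1857/220) = 808083/136180 in (≈ 5.934 in)

Q = 808083/136180 in ≈ 5.934 in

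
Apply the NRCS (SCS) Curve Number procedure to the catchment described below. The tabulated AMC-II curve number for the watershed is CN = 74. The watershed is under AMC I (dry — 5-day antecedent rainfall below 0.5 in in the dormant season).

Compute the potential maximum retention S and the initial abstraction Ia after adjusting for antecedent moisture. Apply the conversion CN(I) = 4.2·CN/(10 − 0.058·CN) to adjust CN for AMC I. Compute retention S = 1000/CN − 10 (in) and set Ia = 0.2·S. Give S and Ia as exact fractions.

CN(I) from CN(II)=74: (4.2·74)/(10 − 0.058·74) = 77700/1427 ≈ 54.450
Retention S: 1000/CN − 10 with CN=54.450 → S = 6500/777 ≈ 8.366 in
Ia = 0.2·(6500/777) = 1300/777 in ≈ 1.673 in

S = 6500/777 in ≈ 8.366 in; Ia = 1300/777 in ≈ 1.673 in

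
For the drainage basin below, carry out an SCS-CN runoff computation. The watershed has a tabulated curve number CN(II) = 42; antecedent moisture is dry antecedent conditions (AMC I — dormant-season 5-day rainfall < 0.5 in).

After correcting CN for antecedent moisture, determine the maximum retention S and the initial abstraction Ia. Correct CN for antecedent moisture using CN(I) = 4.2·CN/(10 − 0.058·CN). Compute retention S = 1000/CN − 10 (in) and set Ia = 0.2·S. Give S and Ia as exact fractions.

Dry (AMC I): CN(I) = 4.2·42/(10 − 0.058·42) = (882/5)/(1891/250) = 44100/1891 ≈ 23.321
S = 1000/(44100/1891) − 10 = 14500/441 in ≈ 32.880 in
Ia = 0.2·(14500/441) = 2900/441 in ≈ 6.576 in

S = 14500/441 in ≈ 32.880 in; Ia = 2900/441 in ≈ 6.576 in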